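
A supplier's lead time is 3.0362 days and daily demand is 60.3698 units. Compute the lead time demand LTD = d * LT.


LTD = 60.3698 * 3.0362 = 183.2948

183.2948 units


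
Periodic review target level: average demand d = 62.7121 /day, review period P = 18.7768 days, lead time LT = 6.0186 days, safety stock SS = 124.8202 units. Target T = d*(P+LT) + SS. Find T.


P + LT = 24.7954
d*(P+LT) = 62.7121 * 24.7954 = 1554.9716
T = 1554.9716 + 124.8202 = 1679.7918

1679.7918 units


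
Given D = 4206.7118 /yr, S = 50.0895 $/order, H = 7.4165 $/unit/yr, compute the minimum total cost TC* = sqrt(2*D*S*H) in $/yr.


2*D*S*H = 3125492.4414
TC* = sqrt(3125492.4414) = 1767.9062

1767.9062 $/yr


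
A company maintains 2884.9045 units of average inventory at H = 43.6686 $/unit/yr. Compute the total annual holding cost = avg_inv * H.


Cost = 2884.9045 * 43.6686 = 125979.7406

125979.7406 $/yr


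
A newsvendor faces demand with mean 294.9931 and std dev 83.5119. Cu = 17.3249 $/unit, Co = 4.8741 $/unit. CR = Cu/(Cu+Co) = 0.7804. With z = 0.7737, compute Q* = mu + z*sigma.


CR = Cu/(Cu+Co) = 17.3249/(17.3249+4.8741) = 0.7804
z = 0.7737
Q* = 294.9931 + 0.7737 * 83.5119 = 359.6063

359.6063 units


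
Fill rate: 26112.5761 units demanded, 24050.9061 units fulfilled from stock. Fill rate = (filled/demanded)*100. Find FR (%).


FR = 24050.9061 / 26112.5761 * 100 = 92.1047

92.1047%


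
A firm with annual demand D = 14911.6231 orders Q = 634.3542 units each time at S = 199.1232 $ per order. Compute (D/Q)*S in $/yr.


Number of orders = D/Q = 23.5068
Cost = 23.5068 * 199.1232 = 4680.7448

4680.7448 $/yr


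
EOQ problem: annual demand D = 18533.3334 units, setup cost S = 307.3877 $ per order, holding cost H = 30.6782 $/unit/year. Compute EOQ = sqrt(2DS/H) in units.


2*D*S = 2 * 18533.3334 * 307.3877 = 11393837.4543
2*D*S/H = 371398.4997
EOQ = sqrt(371398.4997) = 609.4247

609.4247 units


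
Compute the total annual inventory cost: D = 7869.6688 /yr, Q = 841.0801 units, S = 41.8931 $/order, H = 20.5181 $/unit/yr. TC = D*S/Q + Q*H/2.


Ordering cost = D*S/Q = 391.9779
Holding cost = Q*H/2 = 8628.6828
TC = 391.9779 + 8628.6828 = 9020.6607

9020.6607 $/yr


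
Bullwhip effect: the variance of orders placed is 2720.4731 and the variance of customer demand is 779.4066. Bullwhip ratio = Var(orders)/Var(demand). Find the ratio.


BW = 2720.4731 / 779.4066 = 3.4904

3.4904


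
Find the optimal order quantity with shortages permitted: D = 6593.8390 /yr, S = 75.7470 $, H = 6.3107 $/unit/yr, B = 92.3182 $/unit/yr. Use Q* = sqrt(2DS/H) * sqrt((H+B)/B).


sqrt(2DS/H) = 397.8580
sqrt((H+B)/B) = 1.0336
Q* = 397.8580 * 1.0336 = 411.2317

411.2317 units


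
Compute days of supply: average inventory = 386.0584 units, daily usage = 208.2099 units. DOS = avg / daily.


DOS = 386.0584 / 208.2099 = 1.8542

1.8542 days


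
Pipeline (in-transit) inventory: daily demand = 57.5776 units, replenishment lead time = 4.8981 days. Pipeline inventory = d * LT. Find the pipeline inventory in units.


Pipeline = 57.5776 * 4.8981 = 282.0208

282.0208 units


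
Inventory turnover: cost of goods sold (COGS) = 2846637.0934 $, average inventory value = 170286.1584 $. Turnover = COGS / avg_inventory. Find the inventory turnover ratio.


Turnover = 2846637.0934 / 170286.1584 = 16.7168

16.7168


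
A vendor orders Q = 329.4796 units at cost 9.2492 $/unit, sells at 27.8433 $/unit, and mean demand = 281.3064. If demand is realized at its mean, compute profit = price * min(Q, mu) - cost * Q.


Sales at mu = min(329.4796, 281.3064) = 281.3064
Revenue = 27.8433 * 281.3064 = 7832.4985
Total cost = 9.2492 * 329.4796 = 3047.4227
Profit = 7832.4985 - 3047.4227 = 4785.0758

4785.0758 $


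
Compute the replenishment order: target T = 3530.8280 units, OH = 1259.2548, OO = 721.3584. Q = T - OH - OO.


Inventory position = OH + OO = 1259.2548 + 721.3584 = 1980.6132
Q = 3530.8280 - 1980.6132 = 1550.2148

1550.2148 units


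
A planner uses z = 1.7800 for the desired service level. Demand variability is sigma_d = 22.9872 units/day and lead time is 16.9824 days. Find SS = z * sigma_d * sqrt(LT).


sqrt(LT) = sqrt(16.9824) = 4.1210
SS = 1.7800 * 22.9872 * 4.1210 = 168.6187

168.6187 units


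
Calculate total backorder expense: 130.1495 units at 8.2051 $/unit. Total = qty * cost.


Total = 130.1495 * 8.2051 = 1067.8897

1067.8897 $


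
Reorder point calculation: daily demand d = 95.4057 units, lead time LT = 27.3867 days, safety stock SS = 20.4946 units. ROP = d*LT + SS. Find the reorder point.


d*LT = 95.4057 * 27.3867 = 2612.8473
ROP = 2612.8473 + 20.4946 = 2633.3419

2633.3419 units


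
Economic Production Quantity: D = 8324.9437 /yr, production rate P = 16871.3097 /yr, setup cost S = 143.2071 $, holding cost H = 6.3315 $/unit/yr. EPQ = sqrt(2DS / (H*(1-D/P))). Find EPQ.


1 - D/P = 1 - 0.4934 = 0.5066
H*(1-D/P) = 3.2073
2DS = 2384382.0899
EPQ = sqrt(743423.9529) = 862.2204

862.2204 units


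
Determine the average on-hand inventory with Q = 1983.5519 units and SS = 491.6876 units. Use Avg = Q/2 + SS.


Q/2 = 991.7759
Avg = 991.7759 + 491.6876 = 1483.4635

1483.4635 units


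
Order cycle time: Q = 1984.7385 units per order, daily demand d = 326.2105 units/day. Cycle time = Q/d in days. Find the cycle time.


Cycle = 1984.7385 / 326.2105 = 6.0842

6.0842 days


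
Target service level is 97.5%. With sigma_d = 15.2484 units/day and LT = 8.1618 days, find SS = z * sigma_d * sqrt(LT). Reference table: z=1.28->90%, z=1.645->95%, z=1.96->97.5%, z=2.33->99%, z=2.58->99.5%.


From the table, SL = 97.5% corresponds to z = 1.96
sqrt(LT) = sqrt(8.1618) = 2.8569
SS = 1.96 * 15.2484 * 2.8569 = 85.3834

85.3834 units


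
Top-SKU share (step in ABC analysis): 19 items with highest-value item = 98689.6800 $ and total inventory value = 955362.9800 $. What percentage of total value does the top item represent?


Top item = 98689.6800
Total = 955362.9800
Percentage = 98689.6800 / 955362.9800 * 100 = 10.3301

10.3301%


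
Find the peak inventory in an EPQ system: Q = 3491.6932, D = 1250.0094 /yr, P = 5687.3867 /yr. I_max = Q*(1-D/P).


D/P = 0.2198
1 - D/P = 0.7802
I_max = 3491.6932 * 0.7802 = 2724.2670

2724.2670 units


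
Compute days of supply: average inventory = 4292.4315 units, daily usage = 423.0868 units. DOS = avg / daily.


DOS = 4292.4315 / 423.0868 = 10.1455

10.1455 days


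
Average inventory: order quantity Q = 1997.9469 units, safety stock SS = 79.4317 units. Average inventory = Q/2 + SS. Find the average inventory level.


Q/2 = 998.9734
Avg = 998.9734 + 79.4317 = 1078.4052

1078.4052 units


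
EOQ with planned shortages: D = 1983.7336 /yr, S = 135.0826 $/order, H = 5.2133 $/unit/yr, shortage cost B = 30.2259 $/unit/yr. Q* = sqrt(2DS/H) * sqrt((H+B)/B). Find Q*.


sqrt(2DS/H) = 320.6269
sqrt((H+B)/B) = 1.0828
Q* = 320.6269 * 1.0828 = 347.1781

347.1781 units


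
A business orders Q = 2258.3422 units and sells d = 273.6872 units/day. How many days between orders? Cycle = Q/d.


Cycle = 2258.3422 / 273.6872 = 8.2515

8.2515 days


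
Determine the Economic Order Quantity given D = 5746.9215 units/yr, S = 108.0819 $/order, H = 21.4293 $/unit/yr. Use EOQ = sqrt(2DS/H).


2*D*S = 2 * 5746.9215 * 108.0819 = 1242276.3897
2*D*S/H = 57970.9272
EOQ = sqrt(57970.9272) = 240.7715

240.7715 units


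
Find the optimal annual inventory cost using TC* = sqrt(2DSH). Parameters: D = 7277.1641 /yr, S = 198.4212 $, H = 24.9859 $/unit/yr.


2*D*S*H = 72156462.4555
TC* = sqrt(72156462.4555) = 8494.4960

8494.4960 $/yr


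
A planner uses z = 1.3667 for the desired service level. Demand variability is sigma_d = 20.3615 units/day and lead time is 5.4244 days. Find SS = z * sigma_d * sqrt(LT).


sqrt(LT) = sqrt(5.4244) = 2.3290
SS = 1.3667 * 20.3615 * 2.3290 = 64.8125

64.8125 units


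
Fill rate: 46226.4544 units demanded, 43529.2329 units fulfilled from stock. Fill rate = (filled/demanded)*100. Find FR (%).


FR = 43529.2329 / 46226.4544 * 100 = 94.1652

94.1652%


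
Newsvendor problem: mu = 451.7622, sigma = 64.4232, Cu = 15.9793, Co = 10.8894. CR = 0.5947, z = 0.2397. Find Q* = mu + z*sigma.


CR = Cu/(Cu+Co) = 15.9793/(15.9793+10.8894) = 0.5947
z = 0.2397
Q* = 451.7622 + 0.2397 * 64.4232 = 467.2044

467.2044 units


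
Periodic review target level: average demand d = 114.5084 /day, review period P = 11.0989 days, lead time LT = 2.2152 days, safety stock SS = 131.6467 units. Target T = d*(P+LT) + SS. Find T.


P + LT = 13.3141
d*(P+LT) = 114.5084 * 13.3141 = 1524.5763
T = 1524.5763 + 131.6467 = 1656.2230

1656.2230 units


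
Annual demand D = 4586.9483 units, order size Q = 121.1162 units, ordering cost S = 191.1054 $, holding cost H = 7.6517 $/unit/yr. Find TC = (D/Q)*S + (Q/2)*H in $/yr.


Ordering cost = D*S/Q = 7237.5998
Holding cost = Q*H/2 = 463.3724
TC = 7237.5998 + 463.3724 = 7700.9723

7700.9723 $/yr


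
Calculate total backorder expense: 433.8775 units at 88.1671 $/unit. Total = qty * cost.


Total = 433.8775 * 88.1671 = 38253.7209

38253.7209 $


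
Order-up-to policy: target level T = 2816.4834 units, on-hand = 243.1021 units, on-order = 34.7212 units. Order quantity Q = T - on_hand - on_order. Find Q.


Inventory position = OH + OO = 243.1021 + 34.7212 = 277.8233
Q = 2816.4834 - 277.8233 = 2538.6601

2538.6601 units


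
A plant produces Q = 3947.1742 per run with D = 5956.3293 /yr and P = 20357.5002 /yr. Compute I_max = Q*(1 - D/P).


D/P = 0.2926
1 - D/P = 0.7074
I_max = 3947.1742 * 0.7074 = 2792.2844

2792.2844 units


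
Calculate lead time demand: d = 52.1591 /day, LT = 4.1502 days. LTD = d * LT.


LTD = 52.1591 * 4.1502 = 216.4707

216.4707 units


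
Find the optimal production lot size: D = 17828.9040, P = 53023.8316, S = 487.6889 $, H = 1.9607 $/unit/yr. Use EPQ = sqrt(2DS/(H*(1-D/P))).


1 - D/P = 1 - 0.3362 = 0.6638
H*(1-D/P) = 1.3014
2DS = 17389917.1599
EPQ = sqrt(13362182.3955) = 3655.4319

3655.4319 units


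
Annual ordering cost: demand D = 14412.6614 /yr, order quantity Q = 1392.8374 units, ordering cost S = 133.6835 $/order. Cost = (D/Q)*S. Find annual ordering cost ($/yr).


Number of orders = D/Q = 10.3477
Cost = 10.3477 * 133.6835 = 1383.3165

1383.3165 $/yr


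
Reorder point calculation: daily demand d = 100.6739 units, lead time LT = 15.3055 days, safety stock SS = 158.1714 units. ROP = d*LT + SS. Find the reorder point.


d*LT = 100.6739 * 15.3055 = 1540.8644
ROP = 1540.8644 + 158.1714 = 1699.0358

1699.0358 units


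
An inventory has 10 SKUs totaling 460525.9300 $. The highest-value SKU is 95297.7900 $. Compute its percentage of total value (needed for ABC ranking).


Top item = 95297.7900
Total = 460525.9300
Percentage = 95297.7900 / 460525.9300 * 100 = 20.6933

20.6933%


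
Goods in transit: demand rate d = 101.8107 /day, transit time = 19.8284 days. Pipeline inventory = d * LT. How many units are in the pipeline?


Pipeline = 101.8107 * 19.8284 = 2018.7433

2018.7433 units


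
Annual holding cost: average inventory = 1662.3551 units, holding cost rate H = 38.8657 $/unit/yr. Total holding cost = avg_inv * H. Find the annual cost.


Cost = 1662.3551 * 38.8657 = 64608.5946

64608.5946 $/yr


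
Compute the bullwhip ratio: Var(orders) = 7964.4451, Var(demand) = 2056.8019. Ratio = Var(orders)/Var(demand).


BW = 7964.4451 / 2056.8019 = 3.8722

3.8722


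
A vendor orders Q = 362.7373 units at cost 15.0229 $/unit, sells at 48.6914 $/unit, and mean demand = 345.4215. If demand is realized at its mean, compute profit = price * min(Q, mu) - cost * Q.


Sales at mu = min(362.7373, 345.4215) = 345.4215
Revenue = 48.6914 * 345.4215 = 16819.0564
Total cost = 15.0229 * 362.7373 = 5449.3662
Profit = 16819.0564 - 5449.3662 = 11369.6902

11369.6902 $


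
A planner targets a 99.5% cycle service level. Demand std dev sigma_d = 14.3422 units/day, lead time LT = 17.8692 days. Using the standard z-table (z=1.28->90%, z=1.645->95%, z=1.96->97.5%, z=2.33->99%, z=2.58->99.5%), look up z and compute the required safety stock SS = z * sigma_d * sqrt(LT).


From the table, SL = 99.5% corresponds to z = 2.58
sqrt(LT) = sqrt(17.8692) = 4.2272
SS = 2.58 * 14.3422 * 4.2272 = 156.4185

156.4185 units


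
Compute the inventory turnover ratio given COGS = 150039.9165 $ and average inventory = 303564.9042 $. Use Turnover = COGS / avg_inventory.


Turnover = 150039.9165 / 303564.9042 = 0.4943

0.4943


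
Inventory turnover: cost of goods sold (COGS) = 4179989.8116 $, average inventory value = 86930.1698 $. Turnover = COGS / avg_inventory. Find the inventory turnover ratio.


Turnover = 4179989.8116 / 86930.1698 = 48.0845

48.0845


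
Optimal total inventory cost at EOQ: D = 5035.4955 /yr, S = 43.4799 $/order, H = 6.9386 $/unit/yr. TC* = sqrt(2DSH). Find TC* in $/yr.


2*D*S*H = 3038313.5902
TC* = sqrt(3038313.5902) = 1743.0759

1743.0759 $/yr


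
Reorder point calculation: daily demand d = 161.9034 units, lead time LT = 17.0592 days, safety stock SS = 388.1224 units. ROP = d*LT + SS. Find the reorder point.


d*LT = 161.9034 * 17.0592 = 2761.9425
ROP = 2761.9425 + 388.1224 = 3150.0649

3150.0649 units


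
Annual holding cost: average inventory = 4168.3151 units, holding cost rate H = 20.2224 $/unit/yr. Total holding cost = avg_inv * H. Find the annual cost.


Cost = 4168.3151 * 20.2224 = 84293.3353

84293.3353 $/yr


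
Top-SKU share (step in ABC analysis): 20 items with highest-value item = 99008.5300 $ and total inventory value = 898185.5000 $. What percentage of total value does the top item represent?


Top item = 99008.5300
Total = 898185.5000
Percentage = 99008.5300 / 898185.5000 * 100 = 11.0232

11.0232%


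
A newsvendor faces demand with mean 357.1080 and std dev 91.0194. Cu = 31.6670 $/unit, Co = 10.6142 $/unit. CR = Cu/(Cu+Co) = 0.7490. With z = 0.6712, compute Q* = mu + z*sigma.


CR = Cu/(Cu+Co) = 31.6670/(31.6670+10.6142) = 0.7490
z = 0.6712
Q* = 357.1080 + 0.6712 * 91.0194 = 418.2002

418.2002 units


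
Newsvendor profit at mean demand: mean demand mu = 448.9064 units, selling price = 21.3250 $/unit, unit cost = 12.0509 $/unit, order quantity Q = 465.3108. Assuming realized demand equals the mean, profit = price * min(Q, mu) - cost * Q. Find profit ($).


Sales at mu = min(465.3108, 448.9064) = 448.9064
Revenue = 21.3250 * 448.9064 = 9572.9290
Total cost = 12.0509 * 465.3108 = 5607.4139
Profit = 9572.9290 - 5607.4139 = 3965.5151

3965.5151 $


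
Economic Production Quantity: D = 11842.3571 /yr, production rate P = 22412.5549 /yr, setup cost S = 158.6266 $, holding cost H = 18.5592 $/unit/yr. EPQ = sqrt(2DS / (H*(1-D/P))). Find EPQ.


1 - D/P = 1 - 0.5284 = 0.4716
H*(1-D/P) = 8.7529
2DS = 3757025.6855
EPQ = sqrt(429233.0599) = 655.1588

655.1588 units


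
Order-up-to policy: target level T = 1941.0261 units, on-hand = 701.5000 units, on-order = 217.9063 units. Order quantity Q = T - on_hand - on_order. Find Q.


Inventory position = OH + OO = 701.5000 + 217.9063 = 919.4063
Q = 1941.0261 - 919.4063 = 1021.6198

1021.6198 units


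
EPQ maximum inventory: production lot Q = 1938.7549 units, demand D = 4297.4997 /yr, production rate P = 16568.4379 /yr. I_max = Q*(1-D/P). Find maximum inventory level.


D/P = 0.2594
1 - D/P = 0.7406
I_max = 1938.7549 * 0.7406 = 1435.8832

1435.8832 units


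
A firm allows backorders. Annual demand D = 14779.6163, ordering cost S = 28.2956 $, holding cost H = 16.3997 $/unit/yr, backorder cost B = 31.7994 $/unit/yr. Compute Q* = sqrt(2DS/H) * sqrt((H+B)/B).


sqrt(2DS/H) = 225.8334
sqrt((H+B)/B) = 1.2311
Q* = 225.8334 * 1.2311 = 278.0341

278.0341 units


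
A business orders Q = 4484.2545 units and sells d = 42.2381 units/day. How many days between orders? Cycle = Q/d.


Cycle = 4484.2545 / 42.2381 = 106.1661

106.1661 days


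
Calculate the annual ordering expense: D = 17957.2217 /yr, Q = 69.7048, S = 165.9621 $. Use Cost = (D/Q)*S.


Number of orders = D/Q = 257.6182
Cost = 257.6182 * 165.9621 = 42754.8494

42754.8494 $/yr


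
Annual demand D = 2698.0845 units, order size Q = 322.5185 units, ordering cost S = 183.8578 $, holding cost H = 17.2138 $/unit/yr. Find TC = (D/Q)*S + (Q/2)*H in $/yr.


Ordering cost = D*S/Q = 1538.0943
Holding cost = Q*H/2 = 2775.8845
TC = 1538.0943 + 2775.8845 = 4313.9788

4313.9788 $/yr


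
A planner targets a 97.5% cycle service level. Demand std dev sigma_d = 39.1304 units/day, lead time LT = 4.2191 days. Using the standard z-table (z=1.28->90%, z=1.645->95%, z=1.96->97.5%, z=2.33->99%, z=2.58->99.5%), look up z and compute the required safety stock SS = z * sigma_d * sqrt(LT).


From the table, SL = 97.5% corresponds to z = 1.96
sqrt(LT) = sqrt(4.2191) = 2.0540
SS = 1.96 * 39.1304 * 2.0540 = 157.5362

157.5362 units


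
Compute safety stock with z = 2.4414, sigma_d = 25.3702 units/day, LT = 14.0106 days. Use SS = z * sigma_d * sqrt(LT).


sqrt(LT) = sqrt(14.0106) = 3.7431
SS = 2.4414 * 25.3702 * 3.7431 = 231.8415

231.8415 units


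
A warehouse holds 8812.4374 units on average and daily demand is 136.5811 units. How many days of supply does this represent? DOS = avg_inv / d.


DOS = 8812.4374 / 136.5811 = 64.5216

64.5216 days


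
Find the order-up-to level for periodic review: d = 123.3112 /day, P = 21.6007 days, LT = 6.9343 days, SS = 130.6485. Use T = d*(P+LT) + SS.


P + LT = 28.5350
d*(P+LT) = 123.3112 * 28.5350 = 3518.6851
T = 3518.6851 + 130.6485 = 3649.3336

3649.3336 units


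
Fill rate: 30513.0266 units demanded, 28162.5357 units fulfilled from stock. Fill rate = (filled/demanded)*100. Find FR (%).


FR = 28162.5357 / 30513.0266 * 100 = 92.2968

92.2968%


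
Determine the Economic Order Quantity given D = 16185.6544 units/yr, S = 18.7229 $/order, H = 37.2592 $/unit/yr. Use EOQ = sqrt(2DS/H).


2*D*S = 2 * 16185.6544 * 18.7229 = 606084.7775
2*D*S/H = 16266.7147
EOQ = sqrt(16266.7147) = 127.5410

127.5410 units


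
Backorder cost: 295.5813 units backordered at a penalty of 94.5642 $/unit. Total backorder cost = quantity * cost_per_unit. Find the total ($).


Total = 295.5813 * 94.5642 = 27951.4092

27951.4092 $


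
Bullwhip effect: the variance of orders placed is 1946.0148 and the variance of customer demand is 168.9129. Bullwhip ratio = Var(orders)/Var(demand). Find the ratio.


BW = 1946.0148 / 168.9129 = 11.5208

11.5208


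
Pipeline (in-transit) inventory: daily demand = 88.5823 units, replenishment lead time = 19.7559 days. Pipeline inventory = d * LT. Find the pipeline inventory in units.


Pipeline = 88.5823 * 19.7559 = 1750.0231

1750.0231 units


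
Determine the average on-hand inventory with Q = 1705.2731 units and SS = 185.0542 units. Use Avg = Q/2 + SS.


Q/2 = 852.6366
Avg = 852.6366 + 185.0542 = 1037.6907

1037.6907 units


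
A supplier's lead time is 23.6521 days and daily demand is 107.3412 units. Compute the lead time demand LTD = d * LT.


LTD = 107.3412 * 23.6521 = 2538.8448

2538.8448 units


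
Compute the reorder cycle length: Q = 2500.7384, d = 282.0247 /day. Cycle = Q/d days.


Cycle = 2500.7384 / 282.0247 = 8.8671

8.8671 days


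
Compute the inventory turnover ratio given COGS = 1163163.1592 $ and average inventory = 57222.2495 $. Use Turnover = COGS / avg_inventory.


Turnover = 1163163.1592 / 57222.2495 = 20.3271

20.3271


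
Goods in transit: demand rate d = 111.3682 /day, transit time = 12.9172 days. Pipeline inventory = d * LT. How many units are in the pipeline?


Pipeline = 111.3682 * 12.9172 = 1438.5653

1438.5653 units


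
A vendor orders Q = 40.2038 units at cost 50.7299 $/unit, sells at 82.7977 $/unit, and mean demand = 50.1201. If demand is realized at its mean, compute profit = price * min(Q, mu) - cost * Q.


Sales at mu = min(40.2038, 50.1201) = 40.2038
Revenue = 82.7977 * 40.2038 = 3328.7822
Total cost = 50.7299 * 40.2038 = 2039.5348
Profit = 3328.7822 - 2039.5348 = 1289.2474

1289.2474 $


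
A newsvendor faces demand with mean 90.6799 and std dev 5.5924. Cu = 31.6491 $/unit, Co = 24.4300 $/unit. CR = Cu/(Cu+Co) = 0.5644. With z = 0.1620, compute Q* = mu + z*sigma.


CR = Cu/(Cu+Co) = 31.6491/(31.6491+24.4300) = 0.5644
z = 0.1620
Q* = 90.6799 + 0.1620 * 5.5924 = 91.5859

91.5859 units


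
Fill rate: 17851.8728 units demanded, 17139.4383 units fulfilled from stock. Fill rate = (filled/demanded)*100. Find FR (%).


FR = 17139.4383 / 17851.8728 * 100 = 96.0092

96.0092%


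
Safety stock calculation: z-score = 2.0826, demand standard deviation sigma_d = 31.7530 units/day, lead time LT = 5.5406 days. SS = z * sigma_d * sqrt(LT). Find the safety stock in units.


sqrt(LT) = sqrt(5.5406) = 2.3538
SS = 2.0826 * 31.7530 * 2.3538 = 155.6571

155.6571 units


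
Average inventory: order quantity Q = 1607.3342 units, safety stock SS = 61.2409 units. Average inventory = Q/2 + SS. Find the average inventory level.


Q/2 = 803.6671
Avg = 803.6671 + 61.2409 = 864.9080

864.9080 units


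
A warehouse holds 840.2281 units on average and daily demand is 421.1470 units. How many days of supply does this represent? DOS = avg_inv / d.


DOS = 840.2281 / 421.1470 = 1.9951

1.9951 days


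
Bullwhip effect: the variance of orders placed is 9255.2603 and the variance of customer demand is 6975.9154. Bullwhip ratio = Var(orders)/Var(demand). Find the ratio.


BW = 9255.2603 / 6975.9154 = 1.3267

1.3267


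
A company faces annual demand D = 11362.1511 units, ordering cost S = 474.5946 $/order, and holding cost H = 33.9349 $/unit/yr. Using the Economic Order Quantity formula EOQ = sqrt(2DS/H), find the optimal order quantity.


2*D*S = 2 * 11362.1511 * 474.5946 = 10784831.1129
2*D*S/H = 317809.4267
EOQ = sqrt(317809.4267) = 563.7459

563.7459 units


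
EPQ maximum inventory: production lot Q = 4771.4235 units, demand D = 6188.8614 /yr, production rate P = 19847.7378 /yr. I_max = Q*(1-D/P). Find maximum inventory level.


D/P = 0.3118
1 - D/P = 0.6882
I_max = 4771.4235 * 0.6882 = 3283.6127

3283.6127 units


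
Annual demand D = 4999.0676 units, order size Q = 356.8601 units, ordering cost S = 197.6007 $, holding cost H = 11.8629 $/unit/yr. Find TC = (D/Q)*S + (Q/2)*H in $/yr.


Ordering cost = D*S/Q = 2768.0855
Holding cost = Q*H/2 = 2116.6978
TC = 2768.0855 + 2116.6978 = 4884.7833

4884.7833 $/yr


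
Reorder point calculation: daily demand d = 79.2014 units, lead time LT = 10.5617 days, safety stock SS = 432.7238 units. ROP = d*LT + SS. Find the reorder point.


d*LT = 79.2014 * 10.5617 = 836.5014
ROP = 836.5014 + 432.7238 = 1269.2252

1269.2252 units


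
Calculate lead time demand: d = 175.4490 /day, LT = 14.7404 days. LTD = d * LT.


LTD = 175.4490 * 14.7404 = 2586.1884

2586.1884 units


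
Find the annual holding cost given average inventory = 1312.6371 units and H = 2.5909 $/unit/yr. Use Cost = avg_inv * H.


Cost = 1312.6371 * 2.5909 = 3400.9115

3400.9115 $/yr


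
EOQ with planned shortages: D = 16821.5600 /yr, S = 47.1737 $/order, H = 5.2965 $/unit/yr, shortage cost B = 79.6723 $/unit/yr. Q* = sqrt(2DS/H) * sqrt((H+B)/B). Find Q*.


sqrt(2DS/H) = 547.3985
sqrt((H+B)/B) = 1.0327
Q* = 547.3985 * 1.0327 = 565.3009

565.3009 units


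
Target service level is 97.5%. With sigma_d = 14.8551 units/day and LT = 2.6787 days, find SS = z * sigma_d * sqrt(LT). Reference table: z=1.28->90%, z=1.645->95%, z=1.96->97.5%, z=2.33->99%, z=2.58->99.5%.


From the table, SL = 97.5% corresponds to z = 1.96
sqrt(LT) = sqrt(2.6787) = 1.6367
SS = 1.96 * 14.8551 * 1.6367 = 47.6534

47.6534 units


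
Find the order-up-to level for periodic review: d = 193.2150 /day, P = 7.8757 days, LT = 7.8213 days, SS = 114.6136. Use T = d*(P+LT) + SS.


P + LT = 15.6970
d*(P+LT) = 193.2150 * 15.6970 = 3032.8959
T = 3032.8959 + 114.6136 = 3147.5095

3147.5095 units


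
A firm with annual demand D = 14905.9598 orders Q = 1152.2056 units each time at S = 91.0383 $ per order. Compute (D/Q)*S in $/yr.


Number of orders = D/Q = 12.9369
Cost = 12.9369 * 91.0383 = 1177.7527

1177.7527 $/yr


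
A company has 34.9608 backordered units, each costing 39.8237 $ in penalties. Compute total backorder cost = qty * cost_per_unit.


Total = 34.9608 * 39.8237 = 1392.2684

1392.2684 $


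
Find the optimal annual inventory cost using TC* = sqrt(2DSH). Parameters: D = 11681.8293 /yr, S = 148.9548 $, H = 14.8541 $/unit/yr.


2*D*S*H = 51694185.5757
TC* = sqrt(51694185.5757) = 7189.8669

7189.8669 $/yr


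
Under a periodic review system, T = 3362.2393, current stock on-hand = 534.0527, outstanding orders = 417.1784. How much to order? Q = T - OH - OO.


Inventory position = OH + OO = 534.0527 + 417.1784 = 951.2311
Q = 3362.2393 - 951.2311 = 2411.0082

2411.0082 units


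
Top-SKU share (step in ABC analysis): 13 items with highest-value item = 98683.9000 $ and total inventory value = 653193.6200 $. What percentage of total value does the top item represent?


Top item = 98683.9000
Total = 653193.6200
Percentage = 98683.9000 / 653193.6200 * 100 = 15.1079

15.1079%


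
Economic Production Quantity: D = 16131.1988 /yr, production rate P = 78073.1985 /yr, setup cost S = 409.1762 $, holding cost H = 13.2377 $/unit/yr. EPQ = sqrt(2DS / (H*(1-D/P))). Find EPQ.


1 - D/P = 1 - 0.2066 = 0.7934
H*(1-D/P) = 10.5026
2DS = 13201005.2529
EPQ = sqrt(1256930.3687) = 1121.1291

1121.1291 units


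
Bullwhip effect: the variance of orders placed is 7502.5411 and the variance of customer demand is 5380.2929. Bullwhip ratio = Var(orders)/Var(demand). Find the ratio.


BW = 7502.5411 / 5380.2929 = 1.3944

1.3944


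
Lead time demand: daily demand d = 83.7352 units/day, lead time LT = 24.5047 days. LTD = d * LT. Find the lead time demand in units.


LTD = 83.7352 * 24.5047 = 2051.9060

2051.9060 units


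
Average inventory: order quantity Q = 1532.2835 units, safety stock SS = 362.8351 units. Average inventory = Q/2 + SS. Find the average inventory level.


Q/2 = 766.1418
Avg = 766.1418 + 362.8351 = 1128.9769

1128.9769 units


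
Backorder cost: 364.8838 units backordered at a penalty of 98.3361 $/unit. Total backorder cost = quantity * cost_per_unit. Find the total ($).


Total = 364.8838 * 98.3361 = 35881.2498

35881.2498 $


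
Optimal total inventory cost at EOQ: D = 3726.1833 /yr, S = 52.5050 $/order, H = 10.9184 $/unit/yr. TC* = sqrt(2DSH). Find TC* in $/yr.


2*D*S*H = 4272222.6126
TC* = sqrt(4272222.6126) = 2066.9356

2066.9356 $/yr


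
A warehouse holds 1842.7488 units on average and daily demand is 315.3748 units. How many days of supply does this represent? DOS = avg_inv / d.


DOS = 1842.7488 / 315.3748 = 5.8430

5.8430 days


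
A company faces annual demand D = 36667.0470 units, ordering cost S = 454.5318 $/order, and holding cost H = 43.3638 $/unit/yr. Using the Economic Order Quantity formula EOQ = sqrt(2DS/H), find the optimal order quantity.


2*D*S = 2 * 36667.0470 * 454.5318 = 33332677.7472
2*D*S/H = 768675.2025
EOQ = sqrt(768675.2025) = 876.7412

876.7412 units


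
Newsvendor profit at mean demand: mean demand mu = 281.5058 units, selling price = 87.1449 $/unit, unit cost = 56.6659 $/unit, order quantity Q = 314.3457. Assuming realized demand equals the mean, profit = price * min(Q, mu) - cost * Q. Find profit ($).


Sales at mu = min(314.3457, 281.5058) = 281.5058
Revenue = 87.1449 * 281.5058 = 24531.7948
Total cost = 56.6659 * 314.3457 = 17812.6820
Profit = 24531.7948 - 17812.6820 = 6719.1128

6719.1128 $


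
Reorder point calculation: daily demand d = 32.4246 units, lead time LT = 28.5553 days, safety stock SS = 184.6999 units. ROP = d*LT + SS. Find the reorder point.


d*LT = 32.4246 * 28.5553 = 925.8942
ROP = 925.8942 + 184.6999 = 1110.5941

1110.5941 units


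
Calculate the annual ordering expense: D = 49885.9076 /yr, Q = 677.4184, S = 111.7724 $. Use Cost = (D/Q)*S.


Number of orders = D/Q = 73.6412
Cost = 73.6412 * 111.7724 = 8231.0543

8231.0543 $/yr


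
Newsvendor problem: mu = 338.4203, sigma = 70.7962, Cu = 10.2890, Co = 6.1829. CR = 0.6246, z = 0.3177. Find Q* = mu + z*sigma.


CR = Cu/(Cu+Co) = 10.2890/(10.2890+6.1829) = 0.6246
z = 0.3177
Q* = 338.4203 + 0.3177 * 70.7962 = 360.9123

360.9123 units


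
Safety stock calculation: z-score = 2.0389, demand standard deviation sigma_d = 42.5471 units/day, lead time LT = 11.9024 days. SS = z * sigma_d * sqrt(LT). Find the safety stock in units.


sqrt(LT) = sqrt(11.9024) = 3.4500
SS = 2.0389 * 42.5471 * 3.4500 = 299.2838

299.2838 units


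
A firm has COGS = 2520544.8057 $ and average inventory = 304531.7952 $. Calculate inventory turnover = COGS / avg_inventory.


Turnover = 2520544.8057 / 304531.7952 = 8.2768

8.2768


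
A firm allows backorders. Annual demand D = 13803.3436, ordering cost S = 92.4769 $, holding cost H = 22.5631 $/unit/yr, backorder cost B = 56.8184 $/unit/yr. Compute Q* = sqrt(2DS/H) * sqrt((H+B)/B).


sqrt(2DS/H) = 336.3755
sqrt((H+B)/B) = 1.1820
Q* = 336.3755 * 1.1820 = 397.5937

397.5937 units


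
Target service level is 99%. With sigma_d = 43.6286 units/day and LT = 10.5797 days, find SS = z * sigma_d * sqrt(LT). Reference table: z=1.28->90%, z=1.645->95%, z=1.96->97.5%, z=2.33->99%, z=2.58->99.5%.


From the table, SL = 99% corresponds to z = 2.33
sqrt(LT) = sqrt(10.5797) = 3.2526
SS = 2.33 * 43.6286 * 3.2526 = 330.6465

330.6465 units


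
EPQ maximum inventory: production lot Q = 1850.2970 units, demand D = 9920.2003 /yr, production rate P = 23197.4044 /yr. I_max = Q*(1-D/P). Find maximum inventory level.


D/P = 0.4276
1 - D/P = 0.5724
I_max = 1850.2970 * 0.5724 = 1059.0310

1059.0310 units


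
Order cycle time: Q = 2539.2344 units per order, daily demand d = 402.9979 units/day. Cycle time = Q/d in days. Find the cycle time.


Cycle = 2539.2344 / 402.9979 = 6.3009

6.3009 days


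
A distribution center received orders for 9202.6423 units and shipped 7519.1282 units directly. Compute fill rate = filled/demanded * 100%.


FR = 7519.1282 / 9202.6423 * 100 = 81.7062

81.7062%


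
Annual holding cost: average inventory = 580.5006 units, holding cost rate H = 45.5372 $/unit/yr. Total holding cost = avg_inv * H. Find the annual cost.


Cost = 580.5006 * 45.5372 = 26434.3719

26434.3719 $/yr


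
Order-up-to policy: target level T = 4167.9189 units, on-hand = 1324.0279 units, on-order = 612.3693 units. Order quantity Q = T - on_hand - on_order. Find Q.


Inventory position = OH + OO = 1324.0279 + 612.3693 = 1936.3972
Q = 4167.9189 - 1936.3972 = 2231.5217

2231.5217 units


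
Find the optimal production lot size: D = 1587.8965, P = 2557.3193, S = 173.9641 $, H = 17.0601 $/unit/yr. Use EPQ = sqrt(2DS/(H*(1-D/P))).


1 - D/P = 1 - 0.6209 = 0.3791
H*(1-D/P) = 6.4671
2DS = 552473.9710
EPQ = sqrt(85428.3416) = 292.2813

292.2813 units


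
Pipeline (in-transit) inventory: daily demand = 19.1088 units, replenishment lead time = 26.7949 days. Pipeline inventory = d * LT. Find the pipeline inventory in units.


Pipeline = 19.1088 * 26.7949 = 512.0184

512.0184 units


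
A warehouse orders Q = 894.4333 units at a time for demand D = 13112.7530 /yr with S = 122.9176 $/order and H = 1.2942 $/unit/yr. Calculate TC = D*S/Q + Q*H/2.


Ordering cost = D*S/Q = 1802.0216
Holding cost = Q*H/2 = 578.7878
TC = 1802.0216 + 578.7878 = 2380.8094

2380.8094 $/yr


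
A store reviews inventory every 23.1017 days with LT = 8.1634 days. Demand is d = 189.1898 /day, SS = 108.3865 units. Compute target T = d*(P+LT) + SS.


P + LT = 31.2651
d*(P+LT) = 189.1898 * 31.2651 = 5915.0380
T = 5915.0380 + 108.3865 = 6023.4245

6023.4245 units


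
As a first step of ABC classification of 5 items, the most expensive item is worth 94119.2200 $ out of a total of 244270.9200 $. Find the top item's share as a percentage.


Top item = 94119.2200
Total = 244270.9200
Percentage = 94119.2200 / 244270.9200 * 100 = 38.5307

38.5307%


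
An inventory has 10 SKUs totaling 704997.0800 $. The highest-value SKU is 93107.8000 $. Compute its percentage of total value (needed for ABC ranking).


Top item = 93107.8000
Total = 704997.0800
Percentage = 93107.8000 / 704997.0800 * 100 = 13.2068

13.2068%


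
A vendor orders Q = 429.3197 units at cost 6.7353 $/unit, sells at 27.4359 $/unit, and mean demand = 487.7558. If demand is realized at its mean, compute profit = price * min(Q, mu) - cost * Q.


Sales at mu = min(429.3197, 487.7558) = 429.3197
Revenue = 27.4359 * 429.3197 = 11778.7724
Total cost = 6.7353 * 429.3197 = 2891.5970
Profit = 11778.7724 - 2891.5970 = 8887.1754

8887.1754 $


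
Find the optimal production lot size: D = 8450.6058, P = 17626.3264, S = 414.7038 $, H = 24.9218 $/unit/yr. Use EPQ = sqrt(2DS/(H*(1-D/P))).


1 - D/P = 1 - 0.4794 = 0.5206
H*(1-D/P) = 12.9735
2DS = 7008996.6751
EPQ = sqrt(540254.1040) = 735.0198

735.0198 units


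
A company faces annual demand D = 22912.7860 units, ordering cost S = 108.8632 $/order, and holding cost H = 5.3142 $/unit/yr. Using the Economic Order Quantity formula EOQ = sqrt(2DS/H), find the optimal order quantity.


2*D*S = 2 * 22912.7860 * 108.8632 = 4988718.4098
2*D*S/H = 938752.4763
EOQ = sqrt(938752.4763) = 968.8924

968.8924 units


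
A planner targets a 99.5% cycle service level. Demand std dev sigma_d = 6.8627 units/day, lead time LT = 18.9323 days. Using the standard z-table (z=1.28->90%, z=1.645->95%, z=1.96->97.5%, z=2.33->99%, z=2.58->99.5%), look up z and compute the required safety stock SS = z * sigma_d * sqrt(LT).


From the table, SL = 99.5% corresponds to z = 2.58
sqrt(LT) = sqrt(18.9323) = 4.3511
SS = 2.58 * 6.8627 * 4.3511 = 77.0400

77.0400 units


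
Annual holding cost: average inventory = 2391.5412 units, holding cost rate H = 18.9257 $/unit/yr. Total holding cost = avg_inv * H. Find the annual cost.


Cost = 2391.5412 * 18.9257 = 45261.5913

45261.5913 $/yr


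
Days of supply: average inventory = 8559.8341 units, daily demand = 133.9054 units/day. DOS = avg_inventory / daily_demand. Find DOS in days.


DOS = 8559.8341 / 133.9054 = 63.9245

63.9245 days


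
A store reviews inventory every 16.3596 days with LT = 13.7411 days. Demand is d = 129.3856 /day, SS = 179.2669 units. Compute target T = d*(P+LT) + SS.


P + LT = 30.1007
d*(P+LT) = 129.3856 * 30.1007 = 3894.5971
T = 3894.5971 + 179.2669 = 4073.8640

4073.8640 units


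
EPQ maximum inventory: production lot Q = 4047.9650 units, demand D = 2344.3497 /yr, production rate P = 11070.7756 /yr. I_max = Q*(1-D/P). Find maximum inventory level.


D/P = 0.2118
1 - D/P = 0.7882
I_max = 4047.9650 * 0.7882 = 3190.7671

3190.7671 units


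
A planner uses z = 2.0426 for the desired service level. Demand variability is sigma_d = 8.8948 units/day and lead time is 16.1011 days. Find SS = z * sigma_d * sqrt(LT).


sqrt(LT) = sqrt(16.1011) = 4.0126
SS = 2.0426 * 8.8948 * 4.0126 = 72.9033

72.9033 units


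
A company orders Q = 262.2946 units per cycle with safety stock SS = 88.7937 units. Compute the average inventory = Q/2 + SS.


Q/2 = 131.1473
Avg = 131.1473 + 88.7937 = 219.9410

219.9410 units


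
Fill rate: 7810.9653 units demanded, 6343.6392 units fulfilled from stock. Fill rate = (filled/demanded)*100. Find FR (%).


FR = 6343.6392 / 7810.9653 * 100 = 81.2145

81.2145%


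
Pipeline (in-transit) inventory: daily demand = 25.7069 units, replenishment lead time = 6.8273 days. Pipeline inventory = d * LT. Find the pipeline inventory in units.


Pipeline = 25.7069 * 6.8273 = 175.5087

175.5087 units


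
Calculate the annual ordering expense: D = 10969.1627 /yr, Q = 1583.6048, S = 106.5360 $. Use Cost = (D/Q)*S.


Number of orders = D/Q = 6.9267
Cost = 6.9267 * 106.5360 = 737.9434

737.9434 $/yr


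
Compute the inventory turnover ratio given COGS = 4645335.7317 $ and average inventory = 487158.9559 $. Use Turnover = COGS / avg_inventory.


Turnover = 4645335.7317 / 487158.9559 = 9.5356

9.5356


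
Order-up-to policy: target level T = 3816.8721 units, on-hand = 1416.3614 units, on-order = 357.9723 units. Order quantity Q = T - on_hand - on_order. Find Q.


Inventory position = OH + OO = 1416.3614 + 357.9723 = 1774.3337
Q = 3816.8721 - 1774.3337 = 2042.5384

2042.5384 units


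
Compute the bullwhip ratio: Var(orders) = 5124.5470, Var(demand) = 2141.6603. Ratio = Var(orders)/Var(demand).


BW = 5124.5470 / 2141.6603 = 2.3928

2.3928


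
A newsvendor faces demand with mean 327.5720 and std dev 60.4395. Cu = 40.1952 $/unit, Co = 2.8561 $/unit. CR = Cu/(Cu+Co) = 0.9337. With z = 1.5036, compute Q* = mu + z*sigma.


CR = Cu/(Cu+Co) = 40.1952/(40.1952+2.8561) = 0.9337
z = 1.5036
Q* = 327.5720 + 1.5036 * 60.4395 = 418.4488

418.4488 units


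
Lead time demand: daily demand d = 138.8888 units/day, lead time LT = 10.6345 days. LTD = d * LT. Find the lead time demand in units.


LTD = 138.8888 * 10.6345 = 1477.0129

1477.0129 units


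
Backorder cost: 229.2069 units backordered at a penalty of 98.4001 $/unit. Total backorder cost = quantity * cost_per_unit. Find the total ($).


Total = 229.2069 * 98.4001 = 22553.9819

22553.9819 $


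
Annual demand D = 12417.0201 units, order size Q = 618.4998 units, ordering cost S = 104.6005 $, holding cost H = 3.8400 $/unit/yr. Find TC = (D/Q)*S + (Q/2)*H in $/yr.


Ordering cost = D*S/Q = 2099.9627
Holding cost = Q*H/2 = 1187.5196
TC = 2099.9627 + 1187.5196 = 3287.4823

3287.4823 $/yr


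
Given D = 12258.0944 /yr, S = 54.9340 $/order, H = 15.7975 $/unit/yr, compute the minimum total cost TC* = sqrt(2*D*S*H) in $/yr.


2*D*S*H = 21275635.6547
TC* = sqrt(21275635.6547) = 4612.5520

4612.5520 $/yr


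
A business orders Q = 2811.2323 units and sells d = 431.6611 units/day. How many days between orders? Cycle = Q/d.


Cycle = 2811.2323 / 431.6611 = 6.5126

6.5126 days


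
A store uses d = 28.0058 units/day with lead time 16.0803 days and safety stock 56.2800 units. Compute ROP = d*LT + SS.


d*LT = 28.0058 * 16.0803 = 450.3417
ROP = 450.3417 + 56.2800 = 506.6217

506.6217 units


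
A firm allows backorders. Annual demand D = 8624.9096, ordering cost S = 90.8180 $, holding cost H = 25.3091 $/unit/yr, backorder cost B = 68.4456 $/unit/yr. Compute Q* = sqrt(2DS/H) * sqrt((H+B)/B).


sqrt(2DS/H) = 248.7940
sqrt((H+B)/B) = 1.1704
Q* = 248.7940 * 1.1704 = 291.1814

291.1814 units


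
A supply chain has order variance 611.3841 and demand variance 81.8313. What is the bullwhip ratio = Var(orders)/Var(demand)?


BW = 611.3841 / 81.8313 = 7.4713

7.4713


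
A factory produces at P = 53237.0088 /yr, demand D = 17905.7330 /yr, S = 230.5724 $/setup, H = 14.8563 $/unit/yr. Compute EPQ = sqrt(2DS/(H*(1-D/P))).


1 - D/P = 1 - 0.3363 = 0.6637
H*(1-D/P) = 9.8595
2DS = 8257135.6631
EPQ = sqrt(837477.3794) = 915.1379

915.1379 units


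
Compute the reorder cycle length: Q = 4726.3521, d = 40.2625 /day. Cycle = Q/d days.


Cycle = 4726.3521 / 40.2625 = 117.3884

117.3884 days


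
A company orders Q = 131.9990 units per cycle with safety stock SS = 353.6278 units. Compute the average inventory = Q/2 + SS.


Q/2 = 65.9995
Avg = 65.9995 + 353.6278 = 419.6273

419.6273 units


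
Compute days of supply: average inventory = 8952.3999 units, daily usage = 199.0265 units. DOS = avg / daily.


DOS = 8952.3999 / 199.0265 = 44.9809

44.9809 days


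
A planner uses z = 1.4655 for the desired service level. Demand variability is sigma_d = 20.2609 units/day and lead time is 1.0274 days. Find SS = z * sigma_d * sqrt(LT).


sqrt(LT) = sqrt(1.0274) = 1.0136
SS = 1.4655 * 20.2609 * 1.0136 = 30.0964

30.0964 units
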